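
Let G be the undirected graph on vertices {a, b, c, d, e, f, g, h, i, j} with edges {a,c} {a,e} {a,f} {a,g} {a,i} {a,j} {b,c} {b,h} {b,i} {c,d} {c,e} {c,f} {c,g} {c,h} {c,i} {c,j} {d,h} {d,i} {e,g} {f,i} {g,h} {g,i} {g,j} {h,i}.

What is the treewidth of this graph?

A width-3 tree decomposition is:
Bags: B1 = {a, c, g, i}  B2 = {c, g, h, i}  B3 = {a, c, f, i}  B4 = {c, d, h, i}  B5 = {a, c, g, j}  B6 = {b, c, h, i}  B7 = {a, c, e, g}
Tree: B1–B2, B1–B3, B2–B4, B1–B5, B4–B6, B1–B7
Each bag holds 4 vertices, so the decomposition has width 3, which upper-bounds the treewidth. On the other hand G contains the 4-clique {a, c, g, j}. A clique must lie in a single bag of any decomposition, so no decomposition can have width below 3. The upper and lower bounds meet at 3, so that is the treewidth.

3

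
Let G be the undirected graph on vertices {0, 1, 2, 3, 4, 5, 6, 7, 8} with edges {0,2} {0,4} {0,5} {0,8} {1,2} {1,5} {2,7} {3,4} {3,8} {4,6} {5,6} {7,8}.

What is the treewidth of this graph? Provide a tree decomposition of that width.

The largest bag has 4 vertices, giving width 3; this decomposition certifies tw(G) ≤ 3. For the lower bound: the 4 vertex sets {1,2,7}, {8}, {0}, {3,4,5,6} are disjoint, each induces a connected subgraph, and every pair is joined by at least one edge of G. Contracting each set to a single vertex therefore yields K_{4} as a minor, and since treewidth is minor-monotone, tw(G) ≥ tw(K_{4}) = 3. Therefore the treewidth is 3.

Treewidth 3.
One optimal decomposition is:
Bags: B1 = {1, 2, 7, 8}  B2 = {0, 1, 2, 8}  B3 = {0, 1, 5, 8}  B4 = {0, 3, 5, 8}  B5 = {0, 3, 4, 5}  B6 = {3, 4, 5, 6}
Tree: B1–B2, B2–B3, B3–B4, B4–B5, B5–B6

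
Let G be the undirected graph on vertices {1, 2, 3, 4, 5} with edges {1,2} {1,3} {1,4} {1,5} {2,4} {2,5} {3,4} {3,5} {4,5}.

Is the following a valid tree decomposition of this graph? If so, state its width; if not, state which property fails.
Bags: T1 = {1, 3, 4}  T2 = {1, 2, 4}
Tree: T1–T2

No — vertex 5 appears in no bag.

A tree decomposition must satisfy three properties: every vertex lies in some bag; for every edge, both endpoints lie together in some bag; and for every vertex, the bags containing it form a connected subtree. Here vertex 5 appears in no bag, so the decomposition is invalid.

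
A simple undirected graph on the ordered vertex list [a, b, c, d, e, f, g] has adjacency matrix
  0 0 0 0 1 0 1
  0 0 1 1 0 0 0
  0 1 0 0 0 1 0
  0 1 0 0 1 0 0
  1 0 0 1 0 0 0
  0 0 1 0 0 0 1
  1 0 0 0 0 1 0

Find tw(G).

A width-2 tree decomposition is:
Bags: B1 = {a, d, e}  B2 = {a, b, d}  B3 = {a, b, c}  B4 = {a, c, f}  B5 = {a, f, g}
Tree: B1–B2, B2–B3, B3–B4, B4–B5
Every bag has size at most 3, so the width is 3 − 1 = 2 and tw(G) ≤ 2. The edges a–e–d–b–c–f–g–a form a cycle, so G is not a tree and its treewidth is at least 2. The upper and lower bounds meet at 2, so that is the treewidth.

2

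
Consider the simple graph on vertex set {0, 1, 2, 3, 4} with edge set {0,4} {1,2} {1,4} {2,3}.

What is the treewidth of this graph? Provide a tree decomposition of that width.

Every bag has size at most 2, so the width is 2 − 1 = 1 and tw(G) ≤ 1. G has an edge, so its treewidth is at least 1. The upper and lower bounds meet at 1, so that is the treewidth.

Treewidth 1.
Bags: B1 = {2, 3}  B2 = {1, 2}  B3 = {1, 4}  B4 = {0, 4}
Tree: B1–B2, B2–B3, B3–B4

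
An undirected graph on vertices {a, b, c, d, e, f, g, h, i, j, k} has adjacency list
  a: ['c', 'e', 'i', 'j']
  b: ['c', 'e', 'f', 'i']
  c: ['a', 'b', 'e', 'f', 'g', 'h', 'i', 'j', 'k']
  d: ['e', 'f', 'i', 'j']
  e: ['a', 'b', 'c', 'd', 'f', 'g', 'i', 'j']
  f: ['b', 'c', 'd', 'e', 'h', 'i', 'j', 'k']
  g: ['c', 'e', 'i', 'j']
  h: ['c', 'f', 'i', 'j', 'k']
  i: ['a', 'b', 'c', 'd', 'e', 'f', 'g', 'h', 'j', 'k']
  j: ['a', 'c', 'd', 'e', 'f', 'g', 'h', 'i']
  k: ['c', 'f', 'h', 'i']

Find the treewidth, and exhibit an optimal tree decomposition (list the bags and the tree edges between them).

Each bag holds 5 vertices, so the decomposition has width 4, which upper-bounds the treewidth. For the lower bound, the 5 vertices {d, e, f, i, j} are pairwise adjacent, and any tree decomposition puts a clique entirely inside one bag — forcing width ≥ 4. Hence tw(G) = 4 exactly.

Treewidth 4.
Bags: B1 = {b, c, e, f, i}  B2 = {c, e, f, i, j}  B3 = {d, e, f, i, j}  B4 = {c, f, h, i, j}  B5 = {c, e, g, i, j}  B6 = {c, f, h, i, k}  B7 = {a, c, e, i, j}
Tree: B1–B2, B2–B3, B2–B4, B2–B5, B4–B6, B2–B7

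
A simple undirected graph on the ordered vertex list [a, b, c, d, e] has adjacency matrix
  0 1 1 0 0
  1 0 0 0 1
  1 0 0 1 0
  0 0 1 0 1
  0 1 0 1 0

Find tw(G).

A width-2 tree decomposition is:
Bags: B1 = {c, d, e}  B2 = {b, c, e}  B3 = {a, b, c}
Tree: B1–B2, B2–B3
Every bag has size at most 3, so the width is 3 − 1 = 2 and tw(G) ≤ 2. For the lower bound, G contains the cycle c–d–e–b–a–c, so G is not a forest; only forests have treewidth ≤ 1, hence tw(G) ≥ 2. Therefore the treewidth is 2.

2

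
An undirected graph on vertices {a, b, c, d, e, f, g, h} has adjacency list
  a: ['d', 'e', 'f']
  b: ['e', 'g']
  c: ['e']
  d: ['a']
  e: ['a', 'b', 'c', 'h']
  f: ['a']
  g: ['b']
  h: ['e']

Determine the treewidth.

A width-1 tree decomposition is:
Bags: B1 = {a, e}  B2 = {c, e}  B3 = {b, e}  B4 = {b, g}  B5 = {e, h}  B6 = {a, d}  B7 = {a, f}
Tree: B1–B2, B2–B3, B3–B4, B2–B5, B1–B6, B1–B7
Each bag holds 2 vertices, so the decomposition has width 1, which upper-bounds the treewidth. G has an edge, so its treewidth is at least 1. Hence tw(G) = 1 exactly.

1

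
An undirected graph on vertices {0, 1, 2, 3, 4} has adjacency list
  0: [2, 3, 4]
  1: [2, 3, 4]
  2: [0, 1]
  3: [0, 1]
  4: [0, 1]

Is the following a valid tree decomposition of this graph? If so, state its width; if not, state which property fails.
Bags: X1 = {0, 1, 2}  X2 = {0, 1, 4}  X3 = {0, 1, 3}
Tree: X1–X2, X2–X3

Checking the three conditions: (i) the bags cover all of {0, 1, 2, 3, 4}; (ii) for each edge, some bag contains both endpoints; (iii) the bags containing any fixed vertex form a subtree. All hold, so the decomposition is valid with width 3 − 1 = 2.

Yes; width 2.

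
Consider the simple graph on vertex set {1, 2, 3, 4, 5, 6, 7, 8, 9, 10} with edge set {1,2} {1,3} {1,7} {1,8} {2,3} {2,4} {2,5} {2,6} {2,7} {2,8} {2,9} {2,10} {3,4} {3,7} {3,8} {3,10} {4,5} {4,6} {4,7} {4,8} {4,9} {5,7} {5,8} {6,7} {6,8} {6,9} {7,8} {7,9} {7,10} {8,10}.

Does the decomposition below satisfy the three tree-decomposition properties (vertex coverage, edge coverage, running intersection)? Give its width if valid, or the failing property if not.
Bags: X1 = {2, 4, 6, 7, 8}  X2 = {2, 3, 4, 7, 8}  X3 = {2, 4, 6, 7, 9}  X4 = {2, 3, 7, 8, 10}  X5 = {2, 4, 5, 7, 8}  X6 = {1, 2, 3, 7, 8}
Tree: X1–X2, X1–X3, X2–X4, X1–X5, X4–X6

Yes; width 4.

Vertex coverage: the bags together contain {1, 2, 3, 4, 5, 6, 7, 8, 9, 10}, the full vertex set. Edge coverage: each edge of G has both endpoints in at least one bag. Running intersection: for every vertex, the bags containing it form a connected subtree. All three properties hold, so this is a valid tree decomposition of width max|bag| − 1 = 4, and hence tw(G) ≤ 4.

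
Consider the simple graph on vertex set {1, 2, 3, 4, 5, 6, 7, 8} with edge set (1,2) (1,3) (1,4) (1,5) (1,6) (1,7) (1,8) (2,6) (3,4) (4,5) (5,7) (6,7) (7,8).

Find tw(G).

A width-2 tree decomposition is:
Bags: B1 = {1, 5, 7}  B2 = {1, 6, 7}  B3 = {1, 4, 5}  B4 = {1, 2, 6}  B5 = {1, 7, 8}  B6 = {1, 3, 4}
Tree: B1–B2, B1–B3, B2–B4, B1–B5, B3–B6
Every bag has size at most 3, so the width is 3 − 1 = 2 and tw(G) ≤ 2. On the other hand G contains the 3-clique {1, 2, 6}. A clique must lie in a single bag of any decomposition, so no decomposition can have width below 2. The upper and lower bounds meet at 2, so that is the treewidth.

2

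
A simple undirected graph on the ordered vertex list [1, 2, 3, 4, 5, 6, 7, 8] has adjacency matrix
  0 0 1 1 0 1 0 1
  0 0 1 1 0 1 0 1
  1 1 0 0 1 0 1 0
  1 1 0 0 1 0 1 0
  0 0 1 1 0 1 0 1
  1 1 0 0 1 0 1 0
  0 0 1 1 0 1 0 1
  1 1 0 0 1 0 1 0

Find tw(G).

4

A width-4 tree decomposition is:
Bags: B1 = {1, 2, 5, 6, 7}  B2 = {1, 2, 3, 5, 7}  B3 = {1, 2, 4, 5, 7}  B4 = {1, 2, 5, 7, 8}
Tree: B1–B2, B2–B3, B3–B4
The largest bag has 5 vertices, giving width 4; this decomposition certifies tw(G) ≤ 4. For the lower bound: the 5 vertex sets {5,6}, {2,3}, {4,7}, {1}, {8} are disjoint, each induces a connected subgraph, and every pair is joined by at least one edge of G. Contracting each set to a single vertex therefore yields K_{5} as a minor, and since treewidth is minor-monotone, tw(G) ≥ tw(K_{5}) = 4. Therefore the treewidth is 4.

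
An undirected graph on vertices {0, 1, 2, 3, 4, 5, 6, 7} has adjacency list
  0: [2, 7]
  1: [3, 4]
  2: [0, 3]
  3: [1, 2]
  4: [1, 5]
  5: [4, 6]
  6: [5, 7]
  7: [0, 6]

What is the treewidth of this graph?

2

A width-2 tree decomposition is:
Bags: B1 = {1, 3, 4}  B2 = {3, 4, 5}  B3 = {3, 5, 6}  B4 = {3, 6, 7}  B5 = {0, 3, 7}  B6 = {0, 2, 3}
Tree: B1–B2, B2–B3, B3–B4, B4–B5, B5–B6
Each bag holds 3 vertices, so the decomposition has width 2, which upper-bounds the treewidth. For the lower bound, G contains the cycle 3–1–4–5–6–7–0–2–3, so G is not a forest; only forests have treewidth ≤ 1, hence tw(G) ≥ 2. Therefore the treewidth is 2.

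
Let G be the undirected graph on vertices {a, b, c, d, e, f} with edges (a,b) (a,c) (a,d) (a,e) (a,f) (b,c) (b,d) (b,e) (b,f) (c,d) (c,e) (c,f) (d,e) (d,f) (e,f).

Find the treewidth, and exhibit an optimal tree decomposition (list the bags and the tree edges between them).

Treewidth 5.
One optimal decomposition is:
Bags: B1 = {a, b, c, d, e, f}
Tree: (single bag)

With just one bag of size 6, the width is 6 − 1 = 5, so tw(G) ≤ 5. For the lower bound, the 6 vertices {a, b, c, d, e, f} are pairwise adjacent, and any tree decomposition puts a clique entirely inside one bag — forcing width ≥ 5. The upper and lower bounds meet at 5, so that is the treewidth.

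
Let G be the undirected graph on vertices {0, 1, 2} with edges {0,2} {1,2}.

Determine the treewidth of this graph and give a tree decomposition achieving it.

Treewidth 1.
One optimal decomposition is:
Bags: B1 = {0, 2}  B2 = {1, 2}
Tree: B1–B2

Every bag has size at most 2, so the width is 2 − 1 = 1 and tw(G) ≤ 1. G has an edge, so its treewidth is at least 1. Hence tw(G) = 1 exactly.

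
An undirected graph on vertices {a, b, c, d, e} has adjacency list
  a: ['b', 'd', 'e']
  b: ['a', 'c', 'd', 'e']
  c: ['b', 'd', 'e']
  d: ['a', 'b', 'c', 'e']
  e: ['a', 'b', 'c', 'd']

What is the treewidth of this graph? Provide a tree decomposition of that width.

Every bag has size at most 4, so the width is 4 − 1 = 3 and tw(G) ≤ 3. Conversely, {b, c, d, e} is a clique of size 4, and the vertices of any clique must share a bag in every tree decomposition; so some bag has ≥ 4 vertices and tw(G) ≥ 3. Combining the bounds, tw(G) = 3.

Treewidth 3.
Bags: B1 = {b, c, d, e}  B2 = {a, b, d, e}
Tree: B1–B2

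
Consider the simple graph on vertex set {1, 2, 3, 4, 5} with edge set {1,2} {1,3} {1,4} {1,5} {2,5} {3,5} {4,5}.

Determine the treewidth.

A width-2 tree decomposition is:
Bags: B1 = {1, 2, 5}  B2 = {1, 3, 5}  B3 = {1, 4, 5}
Tree: B1–B2, B2–B3
Each bag holds 3 vertices, so the decomposition has width 2, which upper-bounds the treewidth. Conversely, {1, 2, 5} is a clique of size 3, and the vertices of any clique must share a bag in every tree decomposition; so some bag has ≥ 3 vertices and tw(G) ≥ 2. The upper and lower bounds meet at 2, so that is the treewidth.

2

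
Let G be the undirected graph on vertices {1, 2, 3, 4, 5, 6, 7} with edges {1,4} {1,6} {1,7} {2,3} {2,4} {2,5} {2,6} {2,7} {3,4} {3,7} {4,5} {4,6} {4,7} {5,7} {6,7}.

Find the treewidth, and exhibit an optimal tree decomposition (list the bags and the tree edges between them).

The largest bag has 4 vertices, giving width 3; this decomposition certifies tw(G) ≤ 3. For the lower bound, the 4 vertices {1, 4, 6, 7} are pairwise adjacent, and any tree decomposition puts a clique entirely inside one bag — forcing width ≥ 3. Hence tw(G) = 3 exactly.

Treewidth 3.
One such decomposition:
Bags: B1 = {2, 4, 6, 7}  B2 = {1, 4, 6, 7}  B3 = {2, 4, 5, 7}  B4 = {2, 3, 4, 7}
Tree: B1–B2, B1–B3, B1–B4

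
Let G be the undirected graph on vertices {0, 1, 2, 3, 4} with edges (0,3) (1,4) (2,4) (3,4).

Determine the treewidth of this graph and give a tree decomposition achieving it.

The largest bag has 2 vertices, giving width 1; this decomposition certifies tw(G) ≤ 1. Since G has at least one edge (e.g. 4–1), it is not an edgeless graph, so tw(G) ≥ 1. The upper and lower bounds meet at 1, so that is the treewidth.

Treewidth 1.
One optimal decomposition is:
Bags: B1 = {1, 4}  B2 = {3, 4}  B3 = {2, 4}  B4 = {0, 3}
Tree: B1–B2, B2–B3, B2–B4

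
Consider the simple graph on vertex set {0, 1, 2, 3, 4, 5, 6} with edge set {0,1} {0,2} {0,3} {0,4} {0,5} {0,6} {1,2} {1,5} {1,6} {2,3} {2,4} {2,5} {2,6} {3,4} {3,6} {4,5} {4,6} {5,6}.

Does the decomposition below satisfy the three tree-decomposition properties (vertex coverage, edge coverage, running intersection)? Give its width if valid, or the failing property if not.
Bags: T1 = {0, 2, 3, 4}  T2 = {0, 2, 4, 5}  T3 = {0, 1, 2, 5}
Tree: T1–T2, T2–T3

A tree decomposition must satisfy three properties: every vertex lies in some bag; for every edge, both endpoints lie together in some bag; and for every vertex, the bags containing it form a connected subtree. Here vertex 6 appears in no bag, so the decomposition is invalid.

No — vertex 6 appears in no bag.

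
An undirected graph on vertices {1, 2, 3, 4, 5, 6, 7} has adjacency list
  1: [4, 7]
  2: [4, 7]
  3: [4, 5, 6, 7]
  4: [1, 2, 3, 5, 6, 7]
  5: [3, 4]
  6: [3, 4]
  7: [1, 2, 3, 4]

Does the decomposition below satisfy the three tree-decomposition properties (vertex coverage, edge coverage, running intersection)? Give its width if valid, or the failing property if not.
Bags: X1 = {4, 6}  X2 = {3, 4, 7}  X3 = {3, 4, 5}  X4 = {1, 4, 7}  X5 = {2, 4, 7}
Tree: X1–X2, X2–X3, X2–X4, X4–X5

No — edge (3,6) lies in no bag.

A tree decomposition must satisfy three properties: every vertex lies in some bag; for every edge, both endpoints lie together in some bag; and for every vertex, the bags containing it form a connected subtree. Here edge (3,6) lies in no bag, so the decomposition is invalid.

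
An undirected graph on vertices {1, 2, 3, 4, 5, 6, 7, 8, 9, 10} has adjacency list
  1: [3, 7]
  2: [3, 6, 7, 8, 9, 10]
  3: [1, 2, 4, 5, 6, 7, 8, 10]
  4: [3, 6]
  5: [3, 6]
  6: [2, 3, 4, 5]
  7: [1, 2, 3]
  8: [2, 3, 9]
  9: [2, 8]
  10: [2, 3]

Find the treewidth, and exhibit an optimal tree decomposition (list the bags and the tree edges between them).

The largest bag has 3 vertices, giving width 2; this decomposition certifies tw(G) ≤ 2. For the lower bound, the 3 vertices {2, 8, 9} are pairwise adjacent, and any tree decomposition puts a clique entirely inside one bag — forcing width ≥ 2. Therefore the treewidth is 2.

Treewidth 2.
One such decomposition:
Bags: B1 = {2, 3, 6}  B2 = {2, 3, 7}  B3 = {3, 5, 6}  B4 = {2, 3, 10}  B5 = {3, 4, 6}  B6 = {2, 3, 8}  B7 = {2, 8, 9}  B8 = {1, 3, 7}
Tree: B1–B2, B1–B3, B2–B4, B3–B5, B4–B6, B6–B7, B2–B8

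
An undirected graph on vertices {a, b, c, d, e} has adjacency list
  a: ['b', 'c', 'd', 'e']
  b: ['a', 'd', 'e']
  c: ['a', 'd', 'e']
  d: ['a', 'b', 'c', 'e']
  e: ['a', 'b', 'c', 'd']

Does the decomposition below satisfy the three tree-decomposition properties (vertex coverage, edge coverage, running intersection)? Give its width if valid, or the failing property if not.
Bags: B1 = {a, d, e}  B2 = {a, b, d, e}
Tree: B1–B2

No — vertex c appears in no bag.

A tree decomposition must satisfy three properties: every vertex lies in some bag; for every edge, both endpoints lie together in some bag; and for every vertex, the bags containing it form a connected subtree. Here vertex c appears in no bag, so the decomposition is invalid.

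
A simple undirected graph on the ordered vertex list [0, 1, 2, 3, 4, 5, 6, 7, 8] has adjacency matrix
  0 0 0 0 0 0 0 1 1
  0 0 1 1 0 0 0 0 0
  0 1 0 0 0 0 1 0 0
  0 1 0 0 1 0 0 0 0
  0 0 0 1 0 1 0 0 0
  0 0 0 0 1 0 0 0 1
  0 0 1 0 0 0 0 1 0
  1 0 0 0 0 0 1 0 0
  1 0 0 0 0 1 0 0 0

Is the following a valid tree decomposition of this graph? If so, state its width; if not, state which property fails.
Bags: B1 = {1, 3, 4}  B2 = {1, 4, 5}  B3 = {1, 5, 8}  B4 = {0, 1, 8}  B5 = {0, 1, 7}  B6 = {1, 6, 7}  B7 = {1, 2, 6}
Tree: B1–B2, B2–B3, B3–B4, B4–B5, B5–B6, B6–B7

Checking the three conditions: (i) the bags cover all of {0, 1, 2, 3, 4, 5, 6, 7, 8}; (ii) for each edge, some bag contains both endpoints; (iii) the bags containing any fixed vertex form a subtree. All hold, so the decomposition is valid with width 3 − 1 = 2.

Yes; width 2.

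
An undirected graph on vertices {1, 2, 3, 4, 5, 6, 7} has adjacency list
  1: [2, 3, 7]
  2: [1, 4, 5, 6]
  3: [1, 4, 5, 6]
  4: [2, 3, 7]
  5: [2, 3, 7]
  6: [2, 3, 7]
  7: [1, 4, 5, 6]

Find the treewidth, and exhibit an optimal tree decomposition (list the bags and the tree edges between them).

Treewidth 3.
One optimal decomposition is:
Bags: B1 = {2, 3, 4, 7}  B2 = {2, 3, 6, 7}  B3 = {2, 3, 5, 7}  B4 = {1, 2, 3, 7}
Tree: B1–B2, B2–B3, B3–B4

Each bag holds 4 vertices, so the decomposition has width 3, which upper-bounds the treewidth. For the lower bound: the 4 vertex sets {2,4}, {6,7}, {3}, {5} are disjoint, each induces a connected subgraph, and every pair is joined by at least one edge of G. Contracting each set to a single vertex therefore yields K_{4} as a minor, and since treewidth is minor-monotone, tw(G) ≥ tw(K_{4}) = 3. The upper and lower bounds meet at 3, so that is the treewidth.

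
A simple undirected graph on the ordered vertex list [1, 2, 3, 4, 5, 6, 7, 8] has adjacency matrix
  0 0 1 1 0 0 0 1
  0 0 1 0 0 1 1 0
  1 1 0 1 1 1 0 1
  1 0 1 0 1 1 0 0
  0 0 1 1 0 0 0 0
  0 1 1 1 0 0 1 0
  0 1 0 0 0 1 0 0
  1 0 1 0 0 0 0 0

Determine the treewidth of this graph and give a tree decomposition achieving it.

The largest bag has 3 vertices, giving width 2; this decomposition certifies tw(G) ≤ 2. Conversely, {1, 3, 8} is a clique of size 3, and the vertices of any clique must share a bag in every tree decomposition; so some bag has ≥ 3 vertices and tw(G) ≥ 2. Combining the bounds, tw(G) = 2.

Treewidth 2.
Bags: B1 = {3, 4, 5}  B2 = {1, 3, 4}  B3 = {3, 4, 6}  B4 = {1, 3, 8}  B5 = {2, 3, 6}  B6 = {2, 6, 7}
Tree: B1–B2, B2–B3, B2–B4, B3–B5, B5–B6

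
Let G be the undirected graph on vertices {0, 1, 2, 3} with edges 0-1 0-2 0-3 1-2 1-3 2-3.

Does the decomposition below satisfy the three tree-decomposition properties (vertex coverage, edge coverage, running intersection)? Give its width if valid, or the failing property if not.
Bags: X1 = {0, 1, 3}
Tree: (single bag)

A tree decomposition must satisfy three properties: every vertex lies in some bag; for every edge, both endpoints lie together in some bag; and for every vertex, the bags containing it form a connected subtree. Here vertex 2 appears in no bag, so the decomposition is invalid.

No — vertex 2 appears in no bag.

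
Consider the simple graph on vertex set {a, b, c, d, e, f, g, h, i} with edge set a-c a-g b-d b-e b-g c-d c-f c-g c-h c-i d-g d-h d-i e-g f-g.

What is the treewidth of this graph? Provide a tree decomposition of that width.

Treewidth 2.
Bags: B1 = {c, d, g}  B2 = {c, f, g}  B3 = {b, d, g}  B4 = {c, d, h}  B5 = {a, c, g}  B6 = {c, d, i}  B7 = {b, e, g}
Tree: B1–B2, B1–B3, B1–B4, B1–B5, B1–B6, B3–B7

The largest bag has 3 vertices, giving width 2; this decomposition certifies tw(G) ≤ 2. On the other hand G contains the 3-clique {b, e, g}. A clique must lie in a single bag of any decomposition, so no decomposition can have width below 2. Hence tw(G) = 2 exactly.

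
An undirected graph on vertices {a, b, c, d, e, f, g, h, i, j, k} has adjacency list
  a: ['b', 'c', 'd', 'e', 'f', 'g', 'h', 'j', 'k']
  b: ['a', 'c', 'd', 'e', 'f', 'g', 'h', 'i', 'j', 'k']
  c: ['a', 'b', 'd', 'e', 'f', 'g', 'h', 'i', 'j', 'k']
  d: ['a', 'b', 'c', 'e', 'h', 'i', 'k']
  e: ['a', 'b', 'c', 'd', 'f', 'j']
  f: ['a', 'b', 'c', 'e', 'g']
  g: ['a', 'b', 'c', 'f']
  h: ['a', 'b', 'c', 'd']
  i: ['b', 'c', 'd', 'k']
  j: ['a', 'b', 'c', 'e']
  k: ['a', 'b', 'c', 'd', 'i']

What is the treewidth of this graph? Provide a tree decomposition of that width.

Treewidth 4.
One such decomposition:
Bags: B1 = {a, b, c, d, e}  B2 = {a, b, c, e, f}  B3 = {a, b, c, d, k}  B4 = {a, b, c, e, j}  B5 = {a, b, c, d, h}  B6 = {b, c, d, i, k}  B7 = {a, b, c, f, g}
Tree: B1–B2, B1–B3, B2–B4, B3–B5, B3–B6, B2–B7

Each bag holds 5 vertices, so the decomposition has width 4, which upper-bounds the treewidth. For the lower bound, the 5 vertices {a, b, c, d, e} are pairwise adjacent, and any tree decomposition puts a clique entirely inside one bag — forcing width ≥ 4. The upper and lower bounds meet at 4, so that is the treewidth.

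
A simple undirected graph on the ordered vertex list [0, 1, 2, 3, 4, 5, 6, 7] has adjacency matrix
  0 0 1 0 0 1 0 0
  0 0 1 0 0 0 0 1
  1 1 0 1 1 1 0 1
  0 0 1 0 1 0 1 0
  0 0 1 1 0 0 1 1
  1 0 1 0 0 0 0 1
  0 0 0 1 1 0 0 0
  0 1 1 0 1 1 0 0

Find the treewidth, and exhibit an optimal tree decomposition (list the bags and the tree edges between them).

Each bag holds 3 vertices, so the decomposition has width 2, which upper-bounds the treewidth. On the other hand G contains the 3-clique {0, 2, 5}. A clique must lie in a single bag of any decomposition, so no decomposition can have width below 2. Therefore the treewidth is 2.

Treewidth 2.
Bags: B1 = {2, 5, 7}  B2 = {1, 2, 7}  B3 = {2, 4, 7}  B4 = {2, 3, 4}  B5 = {3, 4, 6}  B6 = {0, 2, 5}
Tree: B1–B2, B2–B3, B3–B4, B4–B5, B1–B6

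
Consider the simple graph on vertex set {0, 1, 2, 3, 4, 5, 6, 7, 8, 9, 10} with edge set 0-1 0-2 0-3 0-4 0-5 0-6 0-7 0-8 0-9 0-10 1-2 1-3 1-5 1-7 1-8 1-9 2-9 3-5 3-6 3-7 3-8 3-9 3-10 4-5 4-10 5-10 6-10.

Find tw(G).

A width-3 tree decomposition is:
Bags: B1 = {0, 3, 5, 10}  B2 = {0, 1, 3, 5}  B3 = {0, 4, 5, 10}  B4 = {0, 1, 3, 8}  B5 = {0, 1, 3, 9}  B6 = {0, 1, 3, 7}  B7 = {0, 3, 6, 10}  B8 = {0, 1, 2, 9}
Tree: B1–B2, B1–B3, B2–B4, B4–B5, B5–B6, B1–B7, B5–B8
Each bag holds 4 vertices, so the decomposition has width 3, which upper-bounds the treewidth. On the other hand G contains the 4-clique {0, 1, 2, 9}. A clique must lie in a single bag of any decomposition, so no decomposition can have width below 3. Combining the bounds, tw(G) = 3.

3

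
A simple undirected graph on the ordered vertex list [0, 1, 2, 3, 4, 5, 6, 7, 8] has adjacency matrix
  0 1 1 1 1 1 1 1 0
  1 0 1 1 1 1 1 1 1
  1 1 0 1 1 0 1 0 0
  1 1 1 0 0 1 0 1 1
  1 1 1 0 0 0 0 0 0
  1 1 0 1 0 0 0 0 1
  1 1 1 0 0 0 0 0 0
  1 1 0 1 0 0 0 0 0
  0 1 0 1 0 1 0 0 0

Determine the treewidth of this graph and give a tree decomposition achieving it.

Treewidth 3.
One such decomposition:
Bags: B1 = {0, 1, 2, 4}  B2 = {0, 1, 2, 6}  B3 = {0, 1, 2, 3}  B4 = {0, 1, 3, 5}  B5 = {1, 3, 5, 8}  B6 = {0, 1, 3, 7}
Tree: B1–B2, B1–B3, B3–B4, B4–B5, B4–B6

The largest bag has 4 vertices, giving width 3; this decomposition certifies tw(G) ≤ 3. On the other hand G contains the 4-clique {0, 1, 2, 3}. A clique must lie in a single bag of any decomposition, so no decomposition can have width below 3. The upper and lower bounds meet at 3, so that is the treewidth.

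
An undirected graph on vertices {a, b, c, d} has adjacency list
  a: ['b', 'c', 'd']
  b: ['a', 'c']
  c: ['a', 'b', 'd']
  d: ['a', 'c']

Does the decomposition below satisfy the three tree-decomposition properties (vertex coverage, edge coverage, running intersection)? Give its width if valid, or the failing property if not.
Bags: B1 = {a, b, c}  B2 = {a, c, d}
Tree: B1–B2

Vertex coverage: the bags together contain {a, b, c, d}, the full vertex set. Edge coverage: each edge of G has both endpoints in at least one bag. Running intersection: for every vertex, the bags containing it form a connected subtree. All three properties hold, so this is a valid tree decomposition of width max|bag| − 1 = 2, and hence tw(G) ≤ 2.

Yes; width 2.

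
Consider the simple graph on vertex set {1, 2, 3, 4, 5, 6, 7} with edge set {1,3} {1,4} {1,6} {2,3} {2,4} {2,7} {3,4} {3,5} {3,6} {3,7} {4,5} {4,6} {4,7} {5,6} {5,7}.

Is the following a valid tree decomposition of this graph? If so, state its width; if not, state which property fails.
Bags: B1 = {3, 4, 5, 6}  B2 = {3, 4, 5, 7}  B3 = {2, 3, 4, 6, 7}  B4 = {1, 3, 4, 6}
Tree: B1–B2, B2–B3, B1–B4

A tree decomposition must satisfy three properties: every vertex lies in some bag; for every edge, both endpoints lie together in some bag; and for every vertex, the bags containing it form a connected subtree. Here bags containing vertex 6 are not connected in the tree, so the decomposition is invalid.

No — bags containing vertex 6 are not connected in the tree.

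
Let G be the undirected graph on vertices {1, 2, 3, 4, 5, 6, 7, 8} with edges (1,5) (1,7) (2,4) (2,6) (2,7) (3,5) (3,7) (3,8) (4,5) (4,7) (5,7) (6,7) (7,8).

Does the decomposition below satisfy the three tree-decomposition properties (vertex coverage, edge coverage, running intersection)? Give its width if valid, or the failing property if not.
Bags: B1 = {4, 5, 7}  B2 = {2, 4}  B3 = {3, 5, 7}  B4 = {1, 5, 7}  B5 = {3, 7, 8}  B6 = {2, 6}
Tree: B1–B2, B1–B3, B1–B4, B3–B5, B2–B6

A tree decomposition must satisfy three properties: every vertex lies in some bag; for every edge, both endpoints lie together in some bag; and for every vertex, the bags containing it form a connected subtree. Here edge (7,2) lies in no bag, so the decomposition is invalid.

No — edge (7,2) lies in no bag.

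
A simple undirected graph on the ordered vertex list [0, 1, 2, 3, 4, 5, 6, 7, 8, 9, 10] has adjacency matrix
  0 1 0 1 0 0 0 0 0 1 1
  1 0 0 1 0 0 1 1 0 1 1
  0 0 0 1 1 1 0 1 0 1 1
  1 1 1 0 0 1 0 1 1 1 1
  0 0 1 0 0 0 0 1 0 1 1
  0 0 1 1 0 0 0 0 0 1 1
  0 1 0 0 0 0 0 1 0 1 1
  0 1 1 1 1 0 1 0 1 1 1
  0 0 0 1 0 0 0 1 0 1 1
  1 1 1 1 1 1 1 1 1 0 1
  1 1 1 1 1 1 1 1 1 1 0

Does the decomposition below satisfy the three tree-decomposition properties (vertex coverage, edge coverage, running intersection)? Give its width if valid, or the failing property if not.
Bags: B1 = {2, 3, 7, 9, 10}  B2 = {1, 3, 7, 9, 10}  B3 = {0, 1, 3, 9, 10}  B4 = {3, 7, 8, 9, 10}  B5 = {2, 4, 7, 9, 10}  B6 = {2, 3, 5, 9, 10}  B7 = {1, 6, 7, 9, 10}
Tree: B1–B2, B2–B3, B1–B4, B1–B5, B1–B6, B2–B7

Yes; width 4.

Checking the three conditions: (i) the bags cover all of {0, 1, 2, 3, 4, 5, 6, 7, 8, 9, 10}; (ii) for each edge, some bag contains both endpoints; (iii) the bags containing any fixed vertex form a subtree. All hold, so the decomposition is valid with width 5 − 1 = 4.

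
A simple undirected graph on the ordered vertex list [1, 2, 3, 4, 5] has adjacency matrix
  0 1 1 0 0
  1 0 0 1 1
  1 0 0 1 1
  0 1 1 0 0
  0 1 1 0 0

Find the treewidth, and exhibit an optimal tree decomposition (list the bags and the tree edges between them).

Every bag has size at most 3, so the width is 3 − 1 = 2 and tw(G) ≤ 2. The edges 3–5–2–1–3 form a cycle, so G is not a tree and its treewidth is at least 2. Hence tw(G) = 2 exactly.

Treewidth 2.
One optimal decomposition is:
Bags: B1 = {2, 3, 5}  B2 = {1, 2, 3}  B3 = {2, 3, 4}
Tree: B1–B2, B2–B3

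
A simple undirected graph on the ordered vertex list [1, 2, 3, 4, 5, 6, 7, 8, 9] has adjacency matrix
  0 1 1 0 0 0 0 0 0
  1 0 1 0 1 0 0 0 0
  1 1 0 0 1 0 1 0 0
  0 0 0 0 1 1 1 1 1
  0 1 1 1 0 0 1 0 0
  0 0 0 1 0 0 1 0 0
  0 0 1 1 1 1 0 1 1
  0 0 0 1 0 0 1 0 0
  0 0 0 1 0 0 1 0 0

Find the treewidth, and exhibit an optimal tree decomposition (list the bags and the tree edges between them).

Treewidth 2.
One optimal decomposition is:
Bags: B1 = {4, 7, 9}  B2 = {4, 5, 7}  B3 = {3, 5, 7}  B4 = {2, 3, 5}  B5 = {4, 7, 8}  B6 = {4, 6, 7}  B7 = {1, 2, 3}
Tree: B1–B2, B2–B3, B3–B4, B2–B5, B1–B6, B4–B7

The largest bag has 3 vertices, giving width 2; this decomposition certifies tw(G) ≤ 2. Conversely, {1, 2, 3} is a clique of size 3, and the vertices of any clique must share a bag in every tree decomposition; so some bag has ≥ 3 vertices and tw(G) ≥ 2. The upper and lower bounds meet at 2, so that is the treewidth.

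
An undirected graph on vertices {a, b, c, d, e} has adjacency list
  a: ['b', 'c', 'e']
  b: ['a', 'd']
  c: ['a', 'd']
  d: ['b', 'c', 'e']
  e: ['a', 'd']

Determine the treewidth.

A width-2 tree decomposition is:
Bags: B1 = {a, b, d}  B2 = {a, c, d}  B3 = {a, d, e}
Tree: B1–B2, B2–B3
Every bag has size at most 3, so the width is 3 − 1 = 2 and tw(G) ≤ 2. Since d–b–a–c–d is a cycle in G, G is not acyclic. Forests are exactly the graphs of treewidth ≤ 1, so tw(G) ≥ 2. Therefore the treewidth is 2.

2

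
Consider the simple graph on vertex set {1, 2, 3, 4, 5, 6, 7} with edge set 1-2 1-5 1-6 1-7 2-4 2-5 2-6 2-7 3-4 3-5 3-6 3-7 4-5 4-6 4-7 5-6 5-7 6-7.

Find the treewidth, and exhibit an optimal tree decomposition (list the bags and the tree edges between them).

Treewidth 4.
Bags: B1 = {2, 4, 5, 6, 7}  B2 = {1, 2, 5, 6, 7}  B3 = {3, 4, 5, 6, 7}
Tree: B1–B2, B1–B3

Each bag holds 5 vertices, so the decomposition has width 4, which upper-bounds the treewidth. On the other hand G contains the 5-clique {1, 2, 5, 6, 7}. A clique must lie in a single bag of any decomposition, so no decomposition can have width below 4. Combining the bounds, tw(G) = 4.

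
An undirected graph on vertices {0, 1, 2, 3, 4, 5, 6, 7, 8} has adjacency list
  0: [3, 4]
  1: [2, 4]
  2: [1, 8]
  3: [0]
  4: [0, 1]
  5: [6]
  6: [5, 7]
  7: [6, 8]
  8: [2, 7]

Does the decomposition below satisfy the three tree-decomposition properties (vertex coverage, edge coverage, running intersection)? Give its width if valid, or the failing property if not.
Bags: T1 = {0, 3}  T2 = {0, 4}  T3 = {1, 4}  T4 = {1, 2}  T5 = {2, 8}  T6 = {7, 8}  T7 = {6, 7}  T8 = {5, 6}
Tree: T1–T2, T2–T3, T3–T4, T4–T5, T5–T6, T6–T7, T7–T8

Every vertex of G appears in some bag (union = {0, 1, 2, 3, 4, 5, 6, 7, 8}); every edge is covered by a bag; and for each vertex v the set of bags containing v is connected in the bag tree. The decomposition is therefore valid. The largest bag has 2 vertices, so the width is 1.

Yes; width 1.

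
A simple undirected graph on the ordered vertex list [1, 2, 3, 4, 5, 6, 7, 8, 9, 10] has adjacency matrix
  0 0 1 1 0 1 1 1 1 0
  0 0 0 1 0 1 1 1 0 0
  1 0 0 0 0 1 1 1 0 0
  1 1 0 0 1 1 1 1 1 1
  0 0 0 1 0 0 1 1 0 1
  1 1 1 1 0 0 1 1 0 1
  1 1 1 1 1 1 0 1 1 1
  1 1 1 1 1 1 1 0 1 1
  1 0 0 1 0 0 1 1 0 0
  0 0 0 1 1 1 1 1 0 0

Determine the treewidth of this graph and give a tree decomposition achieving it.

Treewidth 4.
One optimal decomposition is:
Bags: B1 = {1, 4, 6, 7, 8}  B2 = {2, 4, 6, 7, 8}  B3 = {1, 4, 7, 8, 9}  B4 = {4, 6, 7, 8, 10}  B5 = {4, 5, 7, 8, 10}  B6 = {1, 3, 6, 7, 8}
Tree: B1–B2, B1–B3, B2–B4, B4–B5, B1–B6

Every bag has size at most 5, so the width is 5 − 1 = 4 and tw(G) ≤ 4. Conversely, {1, 3, 6, 7, 8} is a clique of size 5, and the vertices of any clique must share a bag in every tree decomposition; so some bag has ≥ 5 vertices and tw(G) ≥ 4. Hence tw(G) = 4 exactly.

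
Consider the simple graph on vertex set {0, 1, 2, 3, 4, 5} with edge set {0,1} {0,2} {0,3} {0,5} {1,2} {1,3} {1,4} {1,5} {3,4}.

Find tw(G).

2

A width-2 tree decomposition is:
Bags: B1 = {0, 1, 5}  B2 = {0, 1, 3}  B3 = {0, 1, 2}  B4 = {1, 3, 4}
Tree: B1–B2, B2–B3, B2–B4
The largest bag has 3 vertices, giving width 2; this decomposition certifies tw(G) ≤ 2. On the other hand G contains the 3-clique {0, 1, 2}. A clique must lie in a single bag of any decomposition, so no decomposition can have width below 2. The upper and lower bounds meet at 2, so that is the treewidth.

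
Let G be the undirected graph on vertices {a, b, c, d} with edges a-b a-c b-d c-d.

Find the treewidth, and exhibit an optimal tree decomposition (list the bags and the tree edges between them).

Treewidth 2.
One such decomposition:
Bags: B1 = {a, b, c}  B2 = {b, c, d}
Tree: B1–B2

The largest bag has 3 vertices, giving width 2; this decomposition certifies tw(G) ≤ 2. For the lower bound, G contains the cycle b–a–c–d–b, so G is not a forest; only forests have treewidth ≤ 1, hence tw(G) ≥ 2. The upper and lower bounds meet at 2, so that is the treewidth.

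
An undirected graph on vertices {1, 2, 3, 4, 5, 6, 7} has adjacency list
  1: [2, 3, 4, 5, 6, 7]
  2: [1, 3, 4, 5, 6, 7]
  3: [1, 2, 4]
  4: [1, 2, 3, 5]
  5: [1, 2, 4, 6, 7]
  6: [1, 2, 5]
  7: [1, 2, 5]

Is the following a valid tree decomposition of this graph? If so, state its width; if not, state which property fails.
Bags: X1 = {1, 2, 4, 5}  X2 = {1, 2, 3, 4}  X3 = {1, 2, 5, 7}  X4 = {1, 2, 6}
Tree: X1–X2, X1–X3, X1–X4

A tree decomposition must satisfy three properties: every vertex lies in some bag; for every edge, both endpoints lie together in some bag; and for every vertex, the bags containing it form a connected subtree. Here edge (5,6) lies in no bag, so the decomposition is invalid.

No — edge (5,6) lies in no bag.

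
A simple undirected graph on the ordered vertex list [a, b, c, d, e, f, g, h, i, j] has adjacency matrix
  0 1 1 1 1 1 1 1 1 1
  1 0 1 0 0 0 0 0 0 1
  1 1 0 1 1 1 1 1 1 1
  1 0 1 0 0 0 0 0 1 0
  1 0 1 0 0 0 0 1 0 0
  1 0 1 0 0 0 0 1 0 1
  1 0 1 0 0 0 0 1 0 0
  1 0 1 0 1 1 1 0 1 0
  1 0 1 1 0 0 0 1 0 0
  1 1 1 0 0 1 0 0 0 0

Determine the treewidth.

3

A width-3 tree decomposition is:
Bags: B1 = {a, c, h, i}  B2 = {a, c, f, h}  B3 = {a, c, g, h}  B4 = {a, c, f, j}  B5 = {a, b, c, j}  B6 = {a, c, e, h}  B7 = {a, c, d, i}
Tree: B1–B2, B2–B3, B2–B4, B4–B5, B1–B6, B1–B7
Every bag has size at most 4, so the width is 4 − 1 = 3 and tw(G) ≤ 3. Conversely, {a, c, d, i} is a clique of size 4, and the vertices of any clique must share a bag in every tree decomposition; so some bag has ≥ 4 vertices and tw(G) ≥ 3. Hence tw(G) = 3 exactly.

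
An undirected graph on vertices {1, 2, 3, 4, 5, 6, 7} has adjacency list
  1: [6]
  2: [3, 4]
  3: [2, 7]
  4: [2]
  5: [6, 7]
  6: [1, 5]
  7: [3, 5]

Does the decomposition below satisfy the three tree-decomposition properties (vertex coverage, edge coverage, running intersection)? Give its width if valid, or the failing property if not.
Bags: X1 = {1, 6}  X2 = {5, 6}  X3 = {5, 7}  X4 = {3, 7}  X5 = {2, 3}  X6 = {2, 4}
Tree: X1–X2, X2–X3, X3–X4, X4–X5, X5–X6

Checking the three conditions: (i) the bags cover all of {1, 2, 3, 4, 5, 6, 7}; (ii) for each edge, some bag contains both endpoints; (iii) the bags containing any fixed vertex form a subtree. All hold, so the decomposition is valid with width 2 − 1 = 1.

Yes; width 1.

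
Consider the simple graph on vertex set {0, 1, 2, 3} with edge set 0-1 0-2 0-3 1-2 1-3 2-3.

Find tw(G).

3

A width-3 tree decomposition is:
Bags: B1 = {0, 1, 2, 3}
Tree: (single bag)
With just one bag of size 4, the width is 4 − 1 = 3, so tw(G) ≤ 3. On the other hand G contains the 4-clique {0, 1, 2, 3}. A clique must lie in a single bag of any decomposition, so no decomposition can have width below 3. The upper and lower bounds meet at 3, so that is the treewidth.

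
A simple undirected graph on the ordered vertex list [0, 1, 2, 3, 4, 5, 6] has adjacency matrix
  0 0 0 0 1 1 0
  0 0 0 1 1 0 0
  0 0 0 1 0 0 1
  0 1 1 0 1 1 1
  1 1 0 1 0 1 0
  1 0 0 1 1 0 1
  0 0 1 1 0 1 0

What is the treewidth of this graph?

A width-2 tree decomposition is:
Bags: B1 = {3, 4, 5}  B2 = {1, 3, 4}  B3 = {0, 4, 5}  B4 = {3, 5, 6}  B5 = {2, 3, 6}
Tree: B1–B2, B1–B3, B1–B4, B4–B5
Every bag has size at most 3, so the width is 3 − 1 = 2 and tw(G) ≤ 2. For the lower bound, the 3 vertices {0, 4, 5} are pairwise adjacent, and any tree decomposition puts a clique entirely inside one bag — forcing width ≥ 2. Hence tw(G) = 2 exactly.

2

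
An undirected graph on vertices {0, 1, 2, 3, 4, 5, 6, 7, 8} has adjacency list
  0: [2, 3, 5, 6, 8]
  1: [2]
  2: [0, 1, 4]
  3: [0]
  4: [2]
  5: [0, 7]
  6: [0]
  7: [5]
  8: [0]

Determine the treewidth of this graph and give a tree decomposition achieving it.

Each bag holds 2 vertices, so the decomposition has width 1, which upper-bounds the treewidth. Any graph with an edge has treewidth ≥ 1, and G has the edge 1–2. Hence tw(G) = 1 exactly.

Treewidth 1.
Bags: B1 = {1, 2}  B2 = {0, 2}  B3 = {0, 6}  B4 = {0, 3}  B5 = {0, 5}  B6 = {2, 4}  B7 = {0, 8}  B8 = {5, 7}
Tree: B1–B2, B2–B3, B2–B4, B3–B5, B2–B6, B2–B7, B5–B8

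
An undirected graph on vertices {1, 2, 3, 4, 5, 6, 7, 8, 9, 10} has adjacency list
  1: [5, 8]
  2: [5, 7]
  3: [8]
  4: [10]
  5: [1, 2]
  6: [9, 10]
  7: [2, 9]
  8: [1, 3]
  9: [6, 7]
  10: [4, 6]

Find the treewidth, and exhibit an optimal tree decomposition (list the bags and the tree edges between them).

Each bag holds 2 vertices, so the decomposition has width 1, which upper-bounds the treewidth. Since G has at least one edge (e.g. 4–10), it is not an edgeless graph, so tw(G) ≥ 1. Therefore the treewidth is 1.

Treewidth 1.
Bags: B1 = {4, 10}  B2 = {6, 10}  B3 = {6, 9}  B4 = {7, 9}  B5 = {2, 7}  B6 = {2, 5}  B7 = {1, 5}  B8 = {1, 8}  B9 = {3, 8}
Tree: B1–B2, B2–B3, B3–B4, B4–B5, B5–B6, B6–B7, B7–B8, B8–B9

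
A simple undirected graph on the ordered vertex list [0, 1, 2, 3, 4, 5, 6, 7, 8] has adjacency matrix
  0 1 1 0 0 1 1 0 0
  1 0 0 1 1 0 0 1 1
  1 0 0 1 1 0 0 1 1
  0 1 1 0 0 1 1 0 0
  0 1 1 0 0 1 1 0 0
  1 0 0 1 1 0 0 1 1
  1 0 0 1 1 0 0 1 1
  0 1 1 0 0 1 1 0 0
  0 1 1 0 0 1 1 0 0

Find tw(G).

A width-4 tree decomposition is:
Bags: B1 = {1, 2, 4, 5, 6}  B2 = {1, 2, 5, 6, 7}  B3 = {1, 2, 3, 5, 6}  B4 = {1, 2, 5, 6, 8}  B5 = {0, 1, 2, 5, 6}
Tree: B1–B2, B2–B3, B3–B4, B4–B5
Each bag holds 5 vertices, so the decomposition has width 4, which upper-bounds the treewidth. For the lower bound: the 5 vertex sets {4,6}, {5,7}, {2,3}, {1}, {8} are disjoint, each induces a connected subgraph, and every pair is joined by at least one edge of G. Contracting each set to a single vertex therefore yields K_{5} as a minor, and since treewidth is minor-monotone, tw(G) ≥ tw(K_{5}) = 4. Hence tw(G) = 4 exactly.

4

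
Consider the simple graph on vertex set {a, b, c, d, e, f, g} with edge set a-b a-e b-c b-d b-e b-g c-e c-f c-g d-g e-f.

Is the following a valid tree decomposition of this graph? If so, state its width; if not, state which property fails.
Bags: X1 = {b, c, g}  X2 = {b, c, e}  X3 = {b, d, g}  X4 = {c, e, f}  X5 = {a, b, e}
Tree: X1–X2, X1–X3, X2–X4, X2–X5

Yes; width 2.

Vertex coverage: the bags together contain {a, b, c, d, e, f, g}, the full vertex set. Edge coverage: each edge of G has both endpoints in at least one bag. Running intersection: for every vertex, the bags containing it form a connected subtree. All three properties hold, so this is a valid tree decomposition of width max|bag| − 1 = 2, and hence tw(G) ≤ 2.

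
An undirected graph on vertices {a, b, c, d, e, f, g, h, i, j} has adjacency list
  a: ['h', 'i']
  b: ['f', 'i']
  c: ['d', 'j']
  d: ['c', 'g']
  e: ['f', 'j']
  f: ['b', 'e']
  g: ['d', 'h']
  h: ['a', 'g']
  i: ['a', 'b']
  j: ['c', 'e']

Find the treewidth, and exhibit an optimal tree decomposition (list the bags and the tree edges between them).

The largest bag has 3 vertices, giving width 2; this decomposition certifies tw(G) ≤ 2. The edges j–e–f–b–i–a–h–g–d–c–j form a cycle, so G is not a tree and its treewidth is at least 2. Combining the bounds, tw(G) = 2.

Treewidth 2.
One optimal decomposition is:
Bags: B1 = {e, f, j}  B2 = {b, f, j}  B3 = {b, i, j}  B4 = {a, i, j}  B5 = {a, h, j}  B6 = {g, h, j}  B7 = {d, g, j}  B8 = {c, d, j}
Tree: B1–B2, B2–B3, B3–B4, B4–B5, B5–B6, B6–B7, B7–B8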